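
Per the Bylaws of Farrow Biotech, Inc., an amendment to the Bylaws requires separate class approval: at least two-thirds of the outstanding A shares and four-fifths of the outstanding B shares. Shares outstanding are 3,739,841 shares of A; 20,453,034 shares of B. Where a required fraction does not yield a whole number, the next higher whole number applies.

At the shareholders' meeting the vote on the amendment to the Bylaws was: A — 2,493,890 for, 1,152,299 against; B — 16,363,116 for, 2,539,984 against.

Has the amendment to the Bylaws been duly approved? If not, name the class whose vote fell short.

Approved — every class gave the required vote.

A: 2/3 of 3739841 = 2493227.33, rounded up to 2493228; 2,493,228 required, 2,493,890 in favor — approved.
B: 4/5 of 20453034 = 16362427.20, rounded up to 16362428; 16,362,428 required, 16,363,116 in favor — approved.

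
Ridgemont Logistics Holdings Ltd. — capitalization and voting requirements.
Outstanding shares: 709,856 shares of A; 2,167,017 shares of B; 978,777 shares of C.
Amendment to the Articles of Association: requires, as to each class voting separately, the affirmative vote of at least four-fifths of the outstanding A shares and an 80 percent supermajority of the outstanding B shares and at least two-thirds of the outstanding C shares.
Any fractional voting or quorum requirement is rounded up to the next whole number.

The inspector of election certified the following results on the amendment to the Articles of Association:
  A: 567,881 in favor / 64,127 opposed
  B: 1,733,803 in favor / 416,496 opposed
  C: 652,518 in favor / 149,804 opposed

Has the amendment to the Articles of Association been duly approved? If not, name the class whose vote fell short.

Not approved — the A shares did not give the required vote.

A: 4/5 of 709856 = 567884.80, rounded up to 567885; 567,885 required, 567,881 in favor — not approved.
B: 4/5 of 2167017 = 1733613.60, rounded up to 1733614; 1,733,614 required, 1,733,803 in favor — approved.
C: 2/3 of 978777 = 652518; 652,518 required, 652,518 in favor — approved.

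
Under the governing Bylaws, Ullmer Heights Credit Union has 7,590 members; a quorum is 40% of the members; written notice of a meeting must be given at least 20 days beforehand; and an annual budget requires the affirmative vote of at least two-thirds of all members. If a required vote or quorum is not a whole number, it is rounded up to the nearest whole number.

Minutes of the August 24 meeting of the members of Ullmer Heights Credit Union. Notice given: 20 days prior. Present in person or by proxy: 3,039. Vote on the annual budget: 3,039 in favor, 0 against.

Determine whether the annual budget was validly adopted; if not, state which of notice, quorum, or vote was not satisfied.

Notice: 20 days given; 20 required. Satisfied.
Quorum: 40% of 7,590 = 3,036; 3,039 present. Satisfied.
Vote: requires two-thirds of all members (7,590); 2/3 of 7590 = 5060, so 5,060 needed; 3,039 in favor. Not satisfied.

Invalid — vote requirement not satisfied.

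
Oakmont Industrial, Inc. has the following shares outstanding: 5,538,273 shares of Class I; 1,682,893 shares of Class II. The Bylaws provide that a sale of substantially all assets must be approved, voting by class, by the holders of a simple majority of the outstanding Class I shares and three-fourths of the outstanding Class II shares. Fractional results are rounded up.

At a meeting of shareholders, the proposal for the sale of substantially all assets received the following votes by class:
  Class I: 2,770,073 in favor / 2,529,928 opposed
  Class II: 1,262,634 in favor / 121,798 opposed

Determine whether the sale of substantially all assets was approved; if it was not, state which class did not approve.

Class I: a majority of 5538273 is 2769137; 2,769,137 required, 2,770,073 in favor — approved.
Class II: 3/4 of 1682893 = 1262169.75, rounded up to 1262170; 1,262,170 required, 1,262,634 in favor — approved.

Approved — every class gave the required vote.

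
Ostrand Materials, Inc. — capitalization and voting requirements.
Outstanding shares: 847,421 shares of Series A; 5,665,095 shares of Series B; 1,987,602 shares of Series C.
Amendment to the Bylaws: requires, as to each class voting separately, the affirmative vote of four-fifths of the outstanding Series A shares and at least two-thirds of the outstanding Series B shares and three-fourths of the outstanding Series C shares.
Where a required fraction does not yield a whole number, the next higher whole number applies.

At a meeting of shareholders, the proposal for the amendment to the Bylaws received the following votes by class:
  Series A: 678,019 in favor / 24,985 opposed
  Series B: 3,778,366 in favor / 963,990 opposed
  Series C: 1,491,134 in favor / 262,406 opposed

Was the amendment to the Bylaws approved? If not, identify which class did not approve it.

Series A: 4/5 of 847421 = 677936.80, rounded up to 677937; 677,937 required, 678,019 in favor — approved.
Series B: 2/3 of 5665095 = 3776730; 3,776,730 required, 3,778,366 in favor — approved.
Series C: 3/4 of 1987602 = 1490701.50, rounded up to 1490702; 1,490,702 required, 1,491,134 in favor — approved.

Approved — every class gave the required vote.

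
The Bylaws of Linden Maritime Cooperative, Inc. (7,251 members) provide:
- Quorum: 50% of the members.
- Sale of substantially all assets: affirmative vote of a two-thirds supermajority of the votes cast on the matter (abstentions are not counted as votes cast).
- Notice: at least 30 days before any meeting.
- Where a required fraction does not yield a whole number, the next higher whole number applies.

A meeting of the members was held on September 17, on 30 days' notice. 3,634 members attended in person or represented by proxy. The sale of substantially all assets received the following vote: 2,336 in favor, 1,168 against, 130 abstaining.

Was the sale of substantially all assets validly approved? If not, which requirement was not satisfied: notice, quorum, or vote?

Notice: 30 days given; 30 required. Satisfied.
Quorum: 50% of 7,251 = 3,625.50, rounded up to 3,626; 3,634 present. Satisfied.
Vote: requires two-thirds of the votes cast (3,634 − 130 abstaining = 3,504); 2/3 of 3504 = 2336, so 2,336 needed; 2,336 in favor. Satisfied.

Valid — all requirements satisfied.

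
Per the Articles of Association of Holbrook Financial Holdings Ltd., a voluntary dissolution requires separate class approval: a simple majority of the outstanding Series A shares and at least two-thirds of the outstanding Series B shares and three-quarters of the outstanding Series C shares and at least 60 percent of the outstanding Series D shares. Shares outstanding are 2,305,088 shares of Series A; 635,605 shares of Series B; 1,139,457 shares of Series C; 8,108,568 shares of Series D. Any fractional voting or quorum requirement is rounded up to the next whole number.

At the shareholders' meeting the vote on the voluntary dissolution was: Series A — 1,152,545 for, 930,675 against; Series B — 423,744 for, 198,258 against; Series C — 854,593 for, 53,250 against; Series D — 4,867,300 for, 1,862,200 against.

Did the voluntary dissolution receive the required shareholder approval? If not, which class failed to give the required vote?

Approved — every class gave the required vote.

Series A: a majority of 2305088 is 1152545; 1,152,545 required, 1,152,545 in favor — approved.
Series B: 2/3 of 635605 = 423736.67, rounded up to 423737; 423,737 required, 423,744 in favor — approved.
Series C: 3/4 of 1139457 = 854592.75, rounded up to 854593; 854,593 required, 854,593 in favor — approved.
Series D: 3/5 of 8108568 = 4865140.80, rounded up to 4865141; 4,865,141 required, 4,867,300 in favor — approved.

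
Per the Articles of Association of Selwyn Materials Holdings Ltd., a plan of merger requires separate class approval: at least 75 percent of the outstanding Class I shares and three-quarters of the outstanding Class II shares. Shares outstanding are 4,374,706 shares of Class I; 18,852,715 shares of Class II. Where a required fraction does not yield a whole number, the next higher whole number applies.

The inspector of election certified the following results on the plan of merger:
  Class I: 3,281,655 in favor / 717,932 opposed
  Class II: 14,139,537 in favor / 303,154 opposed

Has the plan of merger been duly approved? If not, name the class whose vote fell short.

Approved — every class gave the required vote.

Class I: 3/4 of 4374706 = 3281029.50, rounded up to 3281030; 3,281,030 required, 3,281,655 in favor — approved.
Class II: 3/4 of 18852715 = 14139536.25, rounded up to 14139537; 14,139,537 required, 14,139,537 in favor — approved.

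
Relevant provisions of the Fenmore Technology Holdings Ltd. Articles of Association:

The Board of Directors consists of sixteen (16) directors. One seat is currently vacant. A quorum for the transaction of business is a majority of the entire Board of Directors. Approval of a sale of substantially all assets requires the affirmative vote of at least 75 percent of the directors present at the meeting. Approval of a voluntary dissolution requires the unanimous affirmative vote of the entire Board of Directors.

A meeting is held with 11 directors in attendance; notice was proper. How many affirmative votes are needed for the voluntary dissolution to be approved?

The voluntary dissolution requires the unanimous vote of the entire Board of Directors (16).
Unanimous means all 16.
(Only 11 can vote, so the voluntary dissolution cannot pass at this meeting, but the required vote is still 16.)

16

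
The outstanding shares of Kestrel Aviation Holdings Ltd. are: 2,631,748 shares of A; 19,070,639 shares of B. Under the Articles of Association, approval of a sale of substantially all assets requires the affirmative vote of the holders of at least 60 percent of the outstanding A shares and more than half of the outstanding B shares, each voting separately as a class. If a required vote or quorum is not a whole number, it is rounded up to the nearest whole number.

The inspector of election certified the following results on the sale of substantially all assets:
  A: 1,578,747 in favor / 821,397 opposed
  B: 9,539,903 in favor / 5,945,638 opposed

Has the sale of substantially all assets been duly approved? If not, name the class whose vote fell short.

A: 3/5 of 2631748 = 1579048.80, rounded up to 1579049; 1,579,049 required, 1,578,747 in favor — not approved.
B: a majority of 19070639 is 9535320; 9,535,320 required, 9,539,903 in favor — approved.

Not approved — the A shares did not give the required vote.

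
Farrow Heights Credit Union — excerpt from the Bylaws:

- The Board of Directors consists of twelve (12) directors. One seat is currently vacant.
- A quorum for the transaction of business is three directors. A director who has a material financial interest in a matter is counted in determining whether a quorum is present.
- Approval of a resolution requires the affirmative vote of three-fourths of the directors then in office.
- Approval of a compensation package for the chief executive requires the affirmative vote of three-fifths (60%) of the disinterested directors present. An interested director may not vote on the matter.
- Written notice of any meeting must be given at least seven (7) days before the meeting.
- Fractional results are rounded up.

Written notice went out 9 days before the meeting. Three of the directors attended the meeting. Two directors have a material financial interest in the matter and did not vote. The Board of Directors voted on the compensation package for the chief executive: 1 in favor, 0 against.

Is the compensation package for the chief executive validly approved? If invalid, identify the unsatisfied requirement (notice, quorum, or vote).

Notice: 9 days given; 7 required (9 ≥ 7). Satisfied.
Quorum: 3 present (interested directors count toward quorum); quorum is 3. Satisfied.
Vote: the compensation package for the chief executive requires three-fifths of the disinterested directors present (3 − 2 = 1). 3/5 of 1 = 0.60, rounded up to 1, so 1 affirmative vote is needed; 1 voted in favor. Satisfied.

Valid — all requirements satisfied.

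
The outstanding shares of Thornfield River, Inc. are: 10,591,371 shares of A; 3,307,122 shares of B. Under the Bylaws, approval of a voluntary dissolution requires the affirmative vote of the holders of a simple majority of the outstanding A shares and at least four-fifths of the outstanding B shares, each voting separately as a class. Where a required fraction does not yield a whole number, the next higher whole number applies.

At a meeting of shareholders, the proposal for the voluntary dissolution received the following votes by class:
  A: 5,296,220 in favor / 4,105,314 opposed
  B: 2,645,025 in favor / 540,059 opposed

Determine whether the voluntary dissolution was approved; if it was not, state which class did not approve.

Not approved — the B shares did not give the required vote.

A: a majority of 10591371 is 5295686; 5,295,686 required, 5,296,220 in favor — approved.
B: 4/5 of 3307122 = 2645697.60, rounded up to 2645698; 2,645,698 required, 2,645,025 in favor — not approved.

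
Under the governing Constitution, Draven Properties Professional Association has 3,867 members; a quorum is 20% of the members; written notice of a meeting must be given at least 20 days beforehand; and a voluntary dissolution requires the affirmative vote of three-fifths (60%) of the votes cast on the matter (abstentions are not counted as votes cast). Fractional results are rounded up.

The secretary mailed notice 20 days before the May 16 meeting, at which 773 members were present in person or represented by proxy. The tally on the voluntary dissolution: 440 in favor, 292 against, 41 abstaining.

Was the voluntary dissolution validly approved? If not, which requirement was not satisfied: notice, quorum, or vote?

Invalid — quorum requirement not satisfied.

Notice: 20 days given; 20 required. Satisfied.
Quorum: 20% of 3,867 = 773.40, rounded up to 774; 773 present. Not satisfied.
Vote: requires three-fifths of the votes cast (773 − 41 abstaining = 732); 3/5 of 732 = 439.20, rounded up to 440, so 440 needed; 440 in favor. Satisfied.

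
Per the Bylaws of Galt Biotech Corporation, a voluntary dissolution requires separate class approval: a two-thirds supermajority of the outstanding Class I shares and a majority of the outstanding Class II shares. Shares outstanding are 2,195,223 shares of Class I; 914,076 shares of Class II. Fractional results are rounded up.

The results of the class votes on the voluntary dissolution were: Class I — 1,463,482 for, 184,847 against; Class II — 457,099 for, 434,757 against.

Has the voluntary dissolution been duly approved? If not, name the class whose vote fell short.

Class I: 2/3 of 2195223 = 1463482; 1,463,482 required, 1,463,482 in favor — approved.
Class II: a majority of 914076 is 457039; 457,039 required, 457,099 in favor — approved.

Approved — every class gave the required vote.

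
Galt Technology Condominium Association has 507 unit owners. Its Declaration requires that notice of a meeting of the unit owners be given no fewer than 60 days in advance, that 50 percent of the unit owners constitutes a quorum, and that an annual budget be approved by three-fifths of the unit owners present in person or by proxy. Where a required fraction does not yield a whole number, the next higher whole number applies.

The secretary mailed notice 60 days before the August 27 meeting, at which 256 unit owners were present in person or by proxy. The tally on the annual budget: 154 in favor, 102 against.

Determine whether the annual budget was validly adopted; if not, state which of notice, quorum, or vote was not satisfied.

Valid — all requirements satisfied.

Notice: 60 days given; 60 required. Satisfied.
Quorum: 50% of 507 = 253.50, rounded up to 254; 256 present. Satisfied.
Vote: requires three-fifths of those present (256); 3/5 of 256 = 153.60, rounded up to 154, so 154 needed; 154 in favor. Satisfied.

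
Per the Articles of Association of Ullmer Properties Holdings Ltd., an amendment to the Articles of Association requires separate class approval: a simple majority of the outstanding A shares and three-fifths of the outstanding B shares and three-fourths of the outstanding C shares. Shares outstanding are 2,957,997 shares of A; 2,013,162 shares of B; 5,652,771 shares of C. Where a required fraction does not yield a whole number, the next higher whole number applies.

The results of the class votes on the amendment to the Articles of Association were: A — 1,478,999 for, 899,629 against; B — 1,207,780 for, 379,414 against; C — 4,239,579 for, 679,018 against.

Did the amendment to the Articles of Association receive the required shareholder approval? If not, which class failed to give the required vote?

A: a majority of 2957997 is 1478999; 1,478,999 required, 1,478,999 in favor — approved.
B: 3/5 of 2013162 = 1207897.20, rounded up to 1207898; 1,207,898 required, 1,207,780 in favor — not approved.
C: 3/4 of 5652771 = 4239578.25, rounded up to 4239579; 4,239,579 required, 4,239,579 in favor — approved.

Not approved — the B shares did not give the required vote.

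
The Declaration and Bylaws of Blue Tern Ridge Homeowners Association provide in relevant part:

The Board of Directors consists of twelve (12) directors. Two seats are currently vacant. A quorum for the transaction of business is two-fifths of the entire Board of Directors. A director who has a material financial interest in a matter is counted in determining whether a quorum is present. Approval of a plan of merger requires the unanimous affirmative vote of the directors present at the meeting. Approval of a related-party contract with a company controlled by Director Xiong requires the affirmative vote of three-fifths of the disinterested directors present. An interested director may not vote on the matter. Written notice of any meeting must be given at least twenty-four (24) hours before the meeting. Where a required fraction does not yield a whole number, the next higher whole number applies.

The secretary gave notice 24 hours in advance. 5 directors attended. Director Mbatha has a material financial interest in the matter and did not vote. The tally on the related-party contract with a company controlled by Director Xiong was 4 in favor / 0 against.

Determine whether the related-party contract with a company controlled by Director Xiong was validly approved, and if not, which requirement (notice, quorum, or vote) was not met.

Notice: 24 hours given; 24 required (24 ≥ 24). Satisfied.
Quorum: 5 present (interested directors count toward quorum); quorum is 5. Satisfied.
Vote: the related-party contract with a company controlled by Director Xiong requires three-fifths of the disinterested directors present (5 − 1 = 4). 3/5 of 4 = 2.40, rounded up to 3, so 3 affirmative votes are needed; 4 voted in favor. Satisfied.

Valid — all requirements satisfied.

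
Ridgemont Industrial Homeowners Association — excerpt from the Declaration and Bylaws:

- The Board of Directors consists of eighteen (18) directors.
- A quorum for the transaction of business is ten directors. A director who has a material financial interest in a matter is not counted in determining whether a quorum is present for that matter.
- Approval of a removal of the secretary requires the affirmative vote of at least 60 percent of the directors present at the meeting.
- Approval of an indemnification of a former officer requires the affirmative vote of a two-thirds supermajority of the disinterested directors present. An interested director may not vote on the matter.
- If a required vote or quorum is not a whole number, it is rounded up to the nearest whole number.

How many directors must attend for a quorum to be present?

The quorum is fixed at 10.

10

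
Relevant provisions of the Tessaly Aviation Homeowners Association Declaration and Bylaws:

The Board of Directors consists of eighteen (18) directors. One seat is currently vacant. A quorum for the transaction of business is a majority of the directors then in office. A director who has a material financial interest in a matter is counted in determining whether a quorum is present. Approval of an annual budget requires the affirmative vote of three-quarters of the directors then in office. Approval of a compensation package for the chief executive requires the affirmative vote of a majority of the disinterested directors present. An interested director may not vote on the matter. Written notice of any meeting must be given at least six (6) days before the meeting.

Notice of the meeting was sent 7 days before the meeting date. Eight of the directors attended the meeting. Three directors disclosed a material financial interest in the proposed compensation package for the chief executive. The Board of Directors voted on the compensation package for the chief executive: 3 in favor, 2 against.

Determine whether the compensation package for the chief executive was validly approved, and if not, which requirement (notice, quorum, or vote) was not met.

Notice: 7 days given; 6 required (7 ≥ 6). Satisfied.
Quorum: 8 present (interested directors count toward quorum); quorum is 9. Not satisfied.
Vote: the compensation package for the chief executive requires a majority of the disinterested directors present (8 − 3 = 5). A majority of 5 is 3, so 3 affirmative votes are needed; 3 voted in favor. Satisfied. (Moot — without a quorum no business can be validly transacted.)

Invalid — quorum requirement not satisfied.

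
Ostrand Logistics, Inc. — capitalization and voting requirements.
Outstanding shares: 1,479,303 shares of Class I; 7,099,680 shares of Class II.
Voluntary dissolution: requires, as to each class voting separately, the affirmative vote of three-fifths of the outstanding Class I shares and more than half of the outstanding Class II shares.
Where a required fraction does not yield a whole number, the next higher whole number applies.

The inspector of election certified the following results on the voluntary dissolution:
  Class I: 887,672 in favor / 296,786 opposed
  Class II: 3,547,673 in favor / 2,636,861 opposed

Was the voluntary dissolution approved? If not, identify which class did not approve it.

Class I: 3/5 of 1479303 = 887581.80, rounded up to 887582; 887,582 required, 887,672 in favor — approved.
Class II: a majority of 7099680 is 3549841; 3,549,841 required, 3,547,673 in favor — not approved.

Not approved — the Class II shares did not give the required vote.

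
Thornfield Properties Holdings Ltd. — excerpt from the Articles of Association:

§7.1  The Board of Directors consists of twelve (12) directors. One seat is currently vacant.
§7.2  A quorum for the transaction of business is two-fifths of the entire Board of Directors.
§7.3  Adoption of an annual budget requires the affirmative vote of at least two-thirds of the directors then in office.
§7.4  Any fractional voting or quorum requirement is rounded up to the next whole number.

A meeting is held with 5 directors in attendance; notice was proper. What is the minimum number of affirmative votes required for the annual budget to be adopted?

The annual budget requires two-thirds of the directors then in office (11).
2/3 of 11 = 7.33, rounded up to 8.
(Only 5 can vote, so the annual budget cannot pass at this meeting, but the required vote is still 8.)

8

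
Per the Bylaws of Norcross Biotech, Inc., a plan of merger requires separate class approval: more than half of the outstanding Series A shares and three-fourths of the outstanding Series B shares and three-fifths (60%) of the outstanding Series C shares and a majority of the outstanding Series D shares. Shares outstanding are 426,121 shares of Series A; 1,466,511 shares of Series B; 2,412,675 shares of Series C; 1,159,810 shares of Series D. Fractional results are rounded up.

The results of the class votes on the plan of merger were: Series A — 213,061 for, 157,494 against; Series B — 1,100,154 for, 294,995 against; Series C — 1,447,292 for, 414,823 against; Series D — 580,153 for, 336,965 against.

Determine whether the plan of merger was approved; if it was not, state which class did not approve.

Series A: a majority of 426121 is 213061; 213,061 required, 213,061 in favor — approved.
Series B: 3/4 of 1466511 = 1099883.25, rounded up to 1099884; 1,099,884 required, 1,100,154 in favor — approved.
Series C: 3/5 of 2412675 = 1447605; 1,447,605 required, 1,447,292 in favor — not approved.
Series D: a majority of 1159810 is 579906; 579,906 required, 580,153 in favor — approved.

Not approved — the Series C shares did not give the required vote.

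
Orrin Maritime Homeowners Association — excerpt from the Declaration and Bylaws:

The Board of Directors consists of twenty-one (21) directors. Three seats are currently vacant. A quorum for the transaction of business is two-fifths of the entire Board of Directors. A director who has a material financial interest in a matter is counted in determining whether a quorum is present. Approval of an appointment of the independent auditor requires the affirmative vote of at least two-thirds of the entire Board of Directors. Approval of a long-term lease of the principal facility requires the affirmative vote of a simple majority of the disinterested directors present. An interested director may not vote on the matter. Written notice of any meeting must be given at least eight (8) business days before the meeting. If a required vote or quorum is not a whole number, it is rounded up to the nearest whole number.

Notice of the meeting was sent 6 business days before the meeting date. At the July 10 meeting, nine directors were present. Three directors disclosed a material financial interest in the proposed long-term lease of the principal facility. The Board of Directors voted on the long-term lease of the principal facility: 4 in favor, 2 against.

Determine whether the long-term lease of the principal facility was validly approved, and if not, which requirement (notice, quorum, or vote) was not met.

Notice: 6 business days given; 8 required (6 < 8). Not satisfied.
Quorum: 9 present (interested directors count toward quorum); quorum is 9. Satisfied.
Vote: the long-term lease of the principal facility requires a majority of the disinterested directors present (9 − 3 = 6). A majority of 6 is 4, so 4 affirmative votes are needed; 4 voted in favor. Satisfied.

Invalid — notice requirement not satisfied.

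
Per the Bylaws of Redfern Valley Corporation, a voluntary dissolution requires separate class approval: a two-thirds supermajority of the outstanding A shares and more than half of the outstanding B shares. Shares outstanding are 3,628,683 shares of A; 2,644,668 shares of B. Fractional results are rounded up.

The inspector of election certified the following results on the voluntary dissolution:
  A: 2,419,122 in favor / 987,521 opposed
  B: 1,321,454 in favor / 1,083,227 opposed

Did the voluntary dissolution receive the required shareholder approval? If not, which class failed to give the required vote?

Not approved — the B shares did not give the required vote.

A: 2/3 of 3628683 = 2419122; 2,419,122 required, 2,419,122 in favor — approved.
B: a majority of 2644668 is 1322335; 1,322,335 required, 1,321,454 in favor — not approved.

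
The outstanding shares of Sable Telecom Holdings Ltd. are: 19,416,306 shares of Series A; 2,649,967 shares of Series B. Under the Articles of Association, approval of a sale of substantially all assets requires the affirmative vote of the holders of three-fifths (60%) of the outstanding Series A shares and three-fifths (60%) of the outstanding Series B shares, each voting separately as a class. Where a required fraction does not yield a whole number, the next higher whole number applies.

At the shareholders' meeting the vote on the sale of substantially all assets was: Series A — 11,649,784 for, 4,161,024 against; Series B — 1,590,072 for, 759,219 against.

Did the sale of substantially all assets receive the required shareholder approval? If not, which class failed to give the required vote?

Series A: 3/5 of 19416306 = 11649783.60, rounded up to 11649784; 11,649,784 required, 11,649,784 in favor — approved.
Series B: 3/5 of 2649967 = 1589980.20, rounded up to 1589981; 1,589,981 required, 1,590,072 in favor — approved.

Approved — every class gave the required vote.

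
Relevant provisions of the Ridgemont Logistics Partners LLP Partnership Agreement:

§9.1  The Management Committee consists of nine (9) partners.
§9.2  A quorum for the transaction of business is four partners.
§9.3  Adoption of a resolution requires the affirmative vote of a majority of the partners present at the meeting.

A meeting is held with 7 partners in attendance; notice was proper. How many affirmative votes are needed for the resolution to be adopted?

4

The resolution requires a majority of the partners present (7).
A majority of 7 is 4.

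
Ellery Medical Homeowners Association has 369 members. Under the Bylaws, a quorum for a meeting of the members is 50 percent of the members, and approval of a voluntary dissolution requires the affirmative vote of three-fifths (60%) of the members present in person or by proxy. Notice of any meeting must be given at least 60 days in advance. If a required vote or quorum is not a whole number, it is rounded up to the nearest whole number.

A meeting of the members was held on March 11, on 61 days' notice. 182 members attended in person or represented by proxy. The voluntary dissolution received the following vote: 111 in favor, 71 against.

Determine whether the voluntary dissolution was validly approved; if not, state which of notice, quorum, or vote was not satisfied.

Invalid — quorum requirement not satisfied.

Notice: 61 days given; 60 required. Satisfied.
Quorum: 50% of 369 = 184.50, rounded up to 185; 182 present. Not satisfied.
Vote: requires three-fifths of those present (182); 3/5 of 182 = 109.20, rounded up to 110, so 110 needed; 111 in favor. Satisfied.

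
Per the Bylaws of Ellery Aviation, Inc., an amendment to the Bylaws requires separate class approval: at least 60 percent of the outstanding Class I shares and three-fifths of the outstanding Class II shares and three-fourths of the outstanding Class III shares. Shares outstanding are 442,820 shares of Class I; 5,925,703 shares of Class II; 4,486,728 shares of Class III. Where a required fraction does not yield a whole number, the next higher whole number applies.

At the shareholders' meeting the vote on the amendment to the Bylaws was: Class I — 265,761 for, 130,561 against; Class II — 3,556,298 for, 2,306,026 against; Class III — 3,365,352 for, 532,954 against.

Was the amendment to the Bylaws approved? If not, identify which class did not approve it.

Class I: 3/5 of 442820 = 265692; 265,692 required, 265,761 in favor — approved.
Class II: 3/5 of 5925703 = 3555421.80, rounded up to 3555422; 3,555,422 required, 3,556,298 in favor — approved.
Class III: 3/4 of 4486728 = 3365046; 3,365,046 required, 3,365,352 in favor — approved.

Approved — every class gave the required vote.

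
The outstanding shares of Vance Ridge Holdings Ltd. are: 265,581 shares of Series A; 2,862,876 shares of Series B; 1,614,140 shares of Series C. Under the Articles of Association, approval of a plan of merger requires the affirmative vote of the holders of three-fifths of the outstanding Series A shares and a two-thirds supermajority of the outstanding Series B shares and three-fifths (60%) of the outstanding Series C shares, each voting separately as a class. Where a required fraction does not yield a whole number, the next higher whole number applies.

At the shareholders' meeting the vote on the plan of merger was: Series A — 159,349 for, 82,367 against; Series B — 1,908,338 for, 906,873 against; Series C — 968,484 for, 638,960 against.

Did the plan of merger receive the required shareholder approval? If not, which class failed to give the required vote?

Not approved — the Series B shares did not give the required vote.

Series A: 3/5 of 265581 = 159348.60, rounded up to 159349; 159,349 required, 159,349 in favor — approved.
Series B: 2/3 of 2862876 = 1908584; 1,908,584 required, 1,908,338 in favor — not approved.
Series C: 3/5 of 1614140 = 968484; 968,484 required, 968,484 in favor — approved.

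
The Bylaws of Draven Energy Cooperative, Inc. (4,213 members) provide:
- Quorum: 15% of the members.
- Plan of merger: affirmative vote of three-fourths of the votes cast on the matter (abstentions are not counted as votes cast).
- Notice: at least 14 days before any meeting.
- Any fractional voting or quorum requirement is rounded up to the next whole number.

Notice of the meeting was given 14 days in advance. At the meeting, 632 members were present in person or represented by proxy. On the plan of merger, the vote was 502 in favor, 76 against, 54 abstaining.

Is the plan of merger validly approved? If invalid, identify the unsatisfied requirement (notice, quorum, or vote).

Valid — all requirements satisfied.

Notice: 14 days given; 14 required. Satisfied.
Quorum: 15% of 4,213 = 631.95, rounded up to 632; 632 present. Satisfied.
Vote: requires three-fourths of the votes cast (632 − 54 abstaining = 578); 3/4 of 578 = 433.50, rounded up to 434, so 434 needed; 502 in favor. Satisfied.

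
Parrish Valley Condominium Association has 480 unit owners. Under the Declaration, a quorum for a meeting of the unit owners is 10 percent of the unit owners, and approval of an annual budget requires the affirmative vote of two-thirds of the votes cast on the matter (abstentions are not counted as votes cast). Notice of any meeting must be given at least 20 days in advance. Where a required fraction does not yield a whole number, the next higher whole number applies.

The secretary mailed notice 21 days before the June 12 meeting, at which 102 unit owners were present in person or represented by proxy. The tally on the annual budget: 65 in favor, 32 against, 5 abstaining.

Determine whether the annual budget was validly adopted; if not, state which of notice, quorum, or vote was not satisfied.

Notice: 21 days given; 20 required. Satisfied.
Quorum: 10% of 480 = 48; 102 present. Satisfied.
Vote: requires two-thirds of the votes cast (102 − 5 abstaining = 97); 2/3 of 97 = 64.67, rounded up to 65, so 65 needed; 65 in favor. Satisfied.

Valid — all requirements satisfied.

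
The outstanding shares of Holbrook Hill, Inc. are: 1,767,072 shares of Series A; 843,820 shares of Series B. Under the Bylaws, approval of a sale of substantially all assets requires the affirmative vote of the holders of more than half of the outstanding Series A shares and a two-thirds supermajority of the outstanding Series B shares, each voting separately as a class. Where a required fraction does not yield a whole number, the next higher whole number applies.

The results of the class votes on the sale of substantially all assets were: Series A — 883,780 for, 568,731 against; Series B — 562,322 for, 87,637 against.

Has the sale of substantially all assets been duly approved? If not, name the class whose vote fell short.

Not approved — the Series B shares did not give the required vote.

Series A: a majority of 1767072 is 883537; 883,537 required, 883,780 in favor — approved.
Series B: 2/3 of 843820 = 562546.67, rounded up to 562547; 562,547 required, 562,322 in favor — not approved.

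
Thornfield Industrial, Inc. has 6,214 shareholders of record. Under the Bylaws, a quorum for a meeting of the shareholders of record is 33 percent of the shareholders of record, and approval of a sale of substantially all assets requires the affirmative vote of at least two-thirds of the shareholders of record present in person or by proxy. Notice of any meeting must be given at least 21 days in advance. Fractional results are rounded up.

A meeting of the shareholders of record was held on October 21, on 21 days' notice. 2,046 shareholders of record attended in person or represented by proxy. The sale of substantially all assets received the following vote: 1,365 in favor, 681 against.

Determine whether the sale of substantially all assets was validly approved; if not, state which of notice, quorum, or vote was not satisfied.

Invalid — quorum requirement not satisfied.

Notice: 21 days given; 21 required. Satisfied.
Quorum: 33% of 6,214 = 2,050.62, rounded up to 2,051; 2,046 present. Not satisfied.
Vote: requires two-thirds of those present (2,046); 2/3 of 2046 = 1364, so 1,364 needed; 1,365 in favor. Satisfied.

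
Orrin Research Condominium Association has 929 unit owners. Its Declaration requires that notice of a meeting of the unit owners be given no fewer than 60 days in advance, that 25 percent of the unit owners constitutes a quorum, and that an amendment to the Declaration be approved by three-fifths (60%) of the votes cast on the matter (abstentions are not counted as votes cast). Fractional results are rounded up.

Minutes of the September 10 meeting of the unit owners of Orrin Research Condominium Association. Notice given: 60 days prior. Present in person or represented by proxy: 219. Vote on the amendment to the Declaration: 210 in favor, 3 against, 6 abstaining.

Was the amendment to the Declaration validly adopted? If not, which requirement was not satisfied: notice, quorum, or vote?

Invalid — quorum requirement not satisfied.

Notice: 60 days given; 60 required. Satisfied.
Quorum: 25% of 929 = 232.25, rounded up to 233; 219 present. Not satisfied.
Vote: requires three-fifths of the votes cast (219 − 6 abstaining = 213); 3/5 of 213 = 127.80, rounded up to 128, so 128 needed; 210 in favor. Satisfied.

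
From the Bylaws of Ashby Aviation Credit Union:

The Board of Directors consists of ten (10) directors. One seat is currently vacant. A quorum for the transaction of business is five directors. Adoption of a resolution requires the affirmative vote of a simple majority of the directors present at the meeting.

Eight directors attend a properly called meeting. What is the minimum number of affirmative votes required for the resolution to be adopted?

5

The resolution requires a majority of the directors present (8).
A majority of 8 is 5.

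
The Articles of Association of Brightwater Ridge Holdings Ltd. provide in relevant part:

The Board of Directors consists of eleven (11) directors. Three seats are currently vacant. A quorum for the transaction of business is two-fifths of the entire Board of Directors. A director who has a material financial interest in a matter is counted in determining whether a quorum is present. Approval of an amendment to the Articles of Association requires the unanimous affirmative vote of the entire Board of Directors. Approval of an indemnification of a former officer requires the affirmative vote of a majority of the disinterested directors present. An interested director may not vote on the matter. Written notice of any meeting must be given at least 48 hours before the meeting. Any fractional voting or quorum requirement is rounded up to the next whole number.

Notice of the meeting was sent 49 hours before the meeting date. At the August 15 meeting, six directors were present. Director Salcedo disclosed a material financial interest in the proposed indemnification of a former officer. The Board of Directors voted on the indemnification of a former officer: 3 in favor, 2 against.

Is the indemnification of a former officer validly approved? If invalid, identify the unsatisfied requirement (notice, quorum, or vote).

Notice: 49 hours given; 48 required (49 ≥ 48). Satisfied.
Quorum: 6 present (interested directors count toward quorum); quorum is 5. Satisfied.
Vote: the indemnification of a former officer requires a majority of the disinterested directors present (6 − 1 = 5). A majority of 5 is 3, so 3 affirmative votes are needed; 3 voted in favor. Satisfied.

Valid — all requirements satisfied.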